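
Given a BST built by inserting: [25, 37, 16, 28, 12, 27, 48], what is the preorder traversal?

Tree insertion order: [25, 37, 16, 28, 12, 27, 48]
Tree (level-order array): [25, 16, 37, 12, None, 28, 48, None, None, 27]
Preorder traversal: [25, 16, 12, 37, 28, 27, 48]


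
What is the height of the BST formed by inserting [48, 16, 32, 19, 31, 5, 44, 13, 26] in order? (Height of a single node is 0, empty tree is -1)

Insertion order: [48, 16, 32, 19, 31, 5, 44, 13, 26]
Tree (level-order array): [48, 16, None, 5, 32, None, 13, 19, 44, None, None, None, 31, None, None, 26]
Compute height bottom-up (empty subtree = -1):
  height(13) = 1 + max(-1, -1) = 0
  height(5) = 1 + max(-1, 0) = 1
  height(26) = 1 + max(-1, -1) = 0
  height(31) = 1 + max(0, -1) = 1
  height(19) = 1 + max(-1, 1) = 2
  height(44) = 1 + max(-1, -1) = 0
  height(32) = 1 + max(2, 0) = 3
  height(16) = 1 + max(1, 3) = 4
  height(48) = 1 + max(4, -1) = 5
Height = 5


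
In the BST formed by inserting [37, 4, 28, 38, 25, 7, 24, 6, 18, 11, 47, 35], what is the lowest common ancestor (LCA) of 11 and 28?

Tree insertion order: [37, 4, 28, 38, 25, 7, 24, 6, 18, 11, 47, 35]
Tree (level-order array): [37, 4, 38, None, 28, None, 47, 25, 35, None, None, 7, None, None, None, 6, 24, None, None, 18, None, 11]
In a BST, the LCA of p=11, q=28 is the first node v on the
root-to-leaf path with p <= v <= q (go left if both < v, right if both > v).
Walk from root:
  at 37: both 11 and 28 < 37, go left
  at 4: both 11 and 28 > 4, go right
  at 28: 11 <= 28 <= 28, this is the LCA
LCA = 28


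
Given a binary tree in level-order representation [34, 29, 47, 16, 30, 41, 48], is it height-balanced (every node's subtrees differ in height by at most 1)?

Tree (level-order array): [34, 29, 47, 16, 30, 41, 48]
Definition: a tree is height-balanced if, at every node, |h(left) - h(right)| <= 1 (empty subtree has height -1).
Bottom-up per-node check:
  node 16: h_left=-1, h_right=-1, diff=0 [OK], height=0
  node 30: h_left=-1, h_right=-1, diff=0 [OK], height=0
  node 29: h_left=0, h_right=0, diff=0 [OK], height=1
  node 41: h_left=-1, h_right=-1, diff=0 [OK], height=0
  node 48: h_left=-1, h_right=-1, diff=0 [OK], height=0
  node 47: h_left=0, h_right=0, diff=0 [OK], height=1
  node 34: h_left=1, h_right=1, diff=0 [OK], height=2
All nodes satisfy the balance condition.
Result: Balanced


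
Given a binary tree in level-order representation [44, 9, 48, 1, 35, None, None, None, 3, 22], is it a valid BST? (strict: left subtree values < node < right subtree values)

Level-order array: [44, 9, 48, 1, 35, None, None, None, 3, 22]
Validate using subtree bounds (lo, hi): at each node, require lo < value < hi,
then recurse left with hi=value and right with lo=value.
Preorder trace (stopping at first violation):
  at node 44 with bounds (-inf, +inf): OK
  at node 9 with bounds (-inf, 44): OK
  at node 1 with bounds (-inf, 9): OK
  at node 3 with bounds (1, 9): OK
  at node 35 with bounds (9, 44): OK
  at node 22 with bounds (9, 35): OK
  at node 48 with bounds (44, +inf): OK
No violation found at any node.
Result: Valid BST


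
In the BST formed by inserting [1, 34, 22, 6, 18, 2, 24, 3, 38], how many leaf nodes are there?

Tree built from: [1, 34, 22, 6, 18, 2, 24, 3, 38]
Tree (level-order array): [1, None, 34, 22, 38, 6, 24, None, None, 2, 18, None, None, None, 3]
Rule: A leaf has 0 children.
Per-node child counts:
  node 1: 1 child(ren)
  node 34: 2 child(ren)
  node 22: 2 child(ren)
  node 6: 2 child(ren)
  node 2: 1 child(ren)
  node 3: 0 child(ren)
  node 18: 0 child(ren)
  node 24: 0 child(ren)
  node 38: 0 child(ren)
Matching nodes: [3, 18, 24, 38]
Count of leaf nodes: 4


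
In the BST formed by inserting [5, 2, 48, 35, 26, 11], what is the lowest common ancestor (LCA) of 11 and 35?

Tree insertion order: [5, 2, 48, 35, 26, 11]
Tree (level-order array): [5, 2, 48, None, None, 35, None, 26, None, 11]
In a BST, the LCA of p=11, q=35 is the first node v on the
root-to-leaf path with p <= v <= q (go left if both < v, right if both > v).
Walk from root:
  at 5: both 11 and 35 > 5, go right
  at 48: both 11 and 35 < 48, go left
  at 35: 11 <= 35 <= 35, this is the LCA
LCA = 35


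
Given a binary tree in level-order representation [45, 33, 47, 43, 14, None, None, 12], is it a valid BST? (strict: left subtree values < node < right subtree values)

Level-order array: [45, 33, 47, 43, 14, None, None, 12]
Validate using subtree bounds (lo, hi): at each node, require lo < value < hi,
then recurse left with hi=value and right with lo=value.
Preorder trace (stopping at first violation):
  at node 45 with bounds (-inf, +inf): OK
  at node 33 with bounds (-inf, 45): OK
  at node 43 with bounds (-inf, 33): VIOLATION
Node 43 violates its bound: not (-inf < 43 < 33).
Result: Not a valid BST


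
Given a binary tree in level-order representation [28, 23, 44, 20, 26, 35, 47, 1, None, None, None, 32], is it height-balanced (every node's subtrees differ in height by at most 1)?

Tree (level-order array): [28, 23, 44, 20, 26, 35, 47, 1, None, None, None, 32]
Definition: a tree is height-balanced if, at every node, |h(left) - h(right)| <= 1 (empty subtree has height -1).
Bottom-up per-node check:
  node 1: h_left=-1, h_right=-1, diff=0 [OK], height=0
  node 20: h_left=0, h_right=-1, diff=1 [OK], height=1
  node 26: h_left=-1, h_right=-1, diff=0 [OK], height=0
  node 23: h_left=1, h_right=0, diff=1 [OK], height=2
  node 32: h_left=-1, h_right=-1, diff=0 [OK], height=0
  node 35: h_left=0, h_right=-1, diff=1 [OK], height=1
  node 47: h_left=-1, h_right=-1, diff=0 [OK], height=0
  node 44: h_left=1, h_right=0, diff=1 [OK], height=2
  node 28: h_left=2, h_right=2, diff=0 [OK], height=3
All nodes satisfy the balance condition.
Result: Balanced


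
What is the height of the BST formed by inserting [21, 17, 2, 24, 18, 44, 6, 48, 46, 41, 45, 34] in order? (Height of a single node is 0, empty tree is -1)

Insertion order: [21, 17, 2, 24, 18, 44, 6, 48, 46, 41, 45, 34]
Tree (level-order array): [21, 17, 24, 2, 18, None, 44, None, 6, None, None, 41, 48, None, None, 34, None, 46, None, None, None, 45]
Compute height bottom-up (empty subtree = -1):
  height(6) = 1 + max(-1, -1) = 0
  height(2) = 1 + max(-1, 0) = 1
  height(18) = 1 + max(-1, -1) = 0
  height(17) = 1 + max(1, 0) = 2
  height(34) = 1 + max(-1, -1) = 0
  height(41) = 1 + max(0, -1) = 1
  height(45) = 1 + max(-1, -1) = 0
  height(46) = 1 + max(0, -1) = 1
  height(48) = 1 + max(1, -1) = 2
  height(44) = 1 + max(1, 2) = 3
  height(24) = 1 + max(-1, 3) = 4
  height(21) = 1 + max(2, 4) = 5
Height = 5


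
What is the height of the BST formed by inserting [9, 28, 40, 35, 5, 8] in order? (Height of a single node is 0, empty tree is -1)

Insertion order: [9, 28, 40, 35, 5, 8]
Tree (level-order array): [9, 5, 28, None, 8, None, 40, None, None, 35]
Compute height bottom-up (empty subtree = -1):
  height(8) = 1 + max(-1, -1) = 0
  height(5) = 1 + max(-1, 0) = 1
  height(35) = 1 + max(-1, -1) = 0
  height(40) = 1 + max(0, -1) = 1
  height(28) = 1 + max(-1, 1) = 2
  height(9) = 1 + max(1, 2) = 3
Height = 3


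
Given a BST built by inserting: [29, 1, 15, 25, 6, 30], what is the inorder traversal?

Tree insertion order: [29, 1, 15, 25, 6, 30]
Tree (level-order array): [29, 1, 30, None, 15, None, None, 6, 25]
Inorder traversal: [1, 6, 15, 25, 29, 30]


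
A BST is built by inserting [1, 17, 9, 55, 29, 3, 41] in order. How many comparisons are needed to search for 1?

Search path for 1: 1
Found: True
Comparisons: 1


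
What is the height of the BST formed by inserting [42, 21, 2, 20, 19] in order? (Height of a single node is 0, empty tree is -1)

Insertion order: [42, 21, 2, 20, 19]
Tree (level-order array): [42, 21, None, 2, None, None, 20, 19]
Compute height bottom-up (empty subtree = -1):
  height(19) = 1 + max(-1, -1) = 0
  height(20) = 1 + max(0, -1) = 1
  height(2) = 1 + max(-1, 1) = 2
  height(21) = 1 + max(2, -1) = 3
  height(42) = 1 + max(3, -1) = 4
Height = 4


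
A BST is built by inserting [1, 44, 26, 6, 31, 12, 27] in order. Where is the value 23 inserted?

Starting tree (level order): [1, None, 44, 26, None, 6, 31, None, 12, 27]
Insertion path: 1 -> 44 -> 26 -> 6 -> 12
Result: insert 23 as right child of 12
Final tree (level order): [1, None, 44, 26, None, 6, 31, None, 12, 27, None, None, 23]


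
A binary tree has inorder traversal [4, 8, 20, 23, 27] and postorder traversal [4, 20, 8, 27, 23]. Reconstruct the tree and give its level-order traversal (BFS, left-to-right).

Inorder:   [4, 8, 20, 23, 27]
Postorder: [4, 20, 8, 27, 23]
Algorithm: postorder visits root last, so walk postorder right-to-left;
each value is the root of the current inorder slice — split it at that
value, recurse on the right subtree first, then the left.
Recursive splits:
  root=23; inorder splits into left=[4, 8, 20], right=[27]
  root=27; inorder splits into left=[], right=[]
  root=8; inorder splits into left=[4], right=[20]
  root=20; inorder splits into left=[], right=[]
  root=4; inorder splits into left=[], right=[]
Reconstructed level-order: [23, 8, 27, 4, 20]


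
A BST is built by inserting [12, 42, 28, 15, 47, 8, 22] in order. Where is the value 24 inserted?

Starting tree (level order): [12, 8, 42, None, None, 28, 47, 15, None, None, None, None, 22]
Insertion path: 12 -> 42 -> 28 -> 15 -> 22
Result: insert 24 as right child of 22
Final tree (level order): [12, 8, 42, None, None, 28, 47, 15, None, None, None, None, 22, None, 24]


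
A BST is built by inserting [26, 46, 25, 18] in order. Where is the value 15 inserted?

Starting tree (level order): [26, 25, 46, 18]
Insertion path: 26 -> 25 -> 18
Result: insert 15 as left child of 18
Final tree (level order): [26, 25, 46, 18, None, None, None, 15]


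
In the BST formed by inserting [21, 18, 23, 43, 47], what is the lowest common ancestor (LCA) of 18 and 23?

Tree insertion order: [21, 18, 23, 43, 47]
Tree (level-order array): [21, 18, 23, None, None, None, 43, None, 47]
In a BST, the LCA of p=18, q=23 is the first node v on the
root-to-leaf path with p <= v <= q (go left if both < v, right if both > v).
Walk from root:
  at 21: 18 <= 21 <= 23, this is the LCA
LCA = 21


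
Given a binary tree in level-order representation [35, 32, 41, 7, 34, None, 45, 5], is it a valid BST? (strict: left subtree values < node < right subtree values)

Level-order array: [35, 32, 41, 7, 34, None, 45, 5]
Validate using subtree bounds (lo, hi): at each node, require lo < value < hi,
then recurse left with hi=value and right with lo=value.
Preorder trace (stopping at first violation):
  at node 35 with bounds (-inf, +inf): OK
  at node 32 with bounds (-inf, 35): OK
  at node 7 with bounds (-inf, 32): OK
  at node 5 with bounds (-inf, 7): OK
  at node 34 with bounds (32, 35): OK
  at node 41 with bounds (35, +inf): OK
  at node 45 with bounds (41, +inf): OK
No violation found at any node.
Result: Valid BST


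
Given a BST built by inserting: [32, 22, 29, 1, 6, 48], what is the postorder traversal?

Tree insertion order: [32, 22, 29, 1, 6, 48]
Tree (level-order array): [32, 22, 48, 1, 29, None, None, None, 6]
Postorder traversal: [6, 1, 29, 22, 48, 32]


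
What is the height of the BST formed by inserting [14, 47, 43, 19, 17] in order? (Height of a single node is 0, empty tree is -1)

Insertion order: [14, 47, 43, 19, 17]
Tree (level-order array): [14, None, 47, 43, None, 19, None, 17]
Compute height bottom-up (empty subtree = -1):
  height(17) = 1 + max(-1, -1) = 0
  height(19) = 1 + max(0, -1) = 1
  height(43) = 1 + max(1, -1) = 2
  height(47) = 1 + max(2, -1) = 3
  height(14) = 1 + max(-1, 3) = 4
Height = 4


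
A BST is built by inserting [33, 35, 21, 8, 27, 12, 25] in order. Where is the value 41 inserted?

Starting tree (level order): [33, 21, 35, 8, 27, None, None, None, 12, 25]
Insertion path: 33 -> 35
Result: insert 41 as right child of 35
Final tree (level order): [33, 21, 35, 8, 27, None, 41, None, 12, 25]


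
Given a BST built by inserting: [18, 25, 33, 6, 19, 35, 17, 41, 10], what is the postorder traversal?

Tree insertion order: [18, 25, 33, 6, 19, 35, 17, 41, 10]
Tree (level-order array): [18, 6, 25, None, 17, 19, 33, 10, None, None, None, None, 35, None, None, None, 41]
Postorder traversal: [10, 17, 6, 19, 41, 35, 33, 25, 18]


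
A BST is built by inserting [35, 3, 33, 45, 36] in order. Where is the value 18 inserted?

Starting tree (level order): [35, 3, 45, None, 33, 36]
Insertion path: 35 -> 3 -> 33
Result: insert 18 as left child of 33
Final tree (level order): [35, 3, 45, None, 33, 36, None, 18]


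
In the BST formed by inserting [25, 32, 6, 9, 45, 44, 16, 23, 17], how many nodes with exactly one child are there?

Tree built from: [25, 32, 6, 9, 45, 44, 16, 23, 17]
Tree (level-order array): [25, 6, 32, None, 9, None, 45, None, 16, 44, None, None, 23, None, None, 17]
Rule: These are nodes with exactly 1 non-null child.
Per-node child counts:
  node 25: 2 child(ren)
  node 6: 1 child(ren)
  node 9: 1 child(ren)
  node 16: 1 child(ren)
  node 23: 1 child(ren)
  node 17: 0 child(ren)
  node 32: 1 child(ren)
  node 45: 1 child(ren)
  node 44: 0 child(ren)
Matching nodes: [6, 9, 16, 23, 32, 45]
Count of nodes with exactly one child: 6


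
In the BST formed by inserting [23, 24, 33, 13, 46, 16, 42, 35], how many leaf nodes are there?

Tree built from: [23, 24, 33, 13, 46, 16, 42, 35]
Tree (level-order array): [23, 13, 24, None, 16, None, 33, None, None, None, 46, 42, None, 35]
Rule: A leaf has 0 children.
Per-node child counts:
  node 23: 2 child(ren)
  node 13: 1 child(ren)
  node 16: 0 child(ren)
  node 24: 1 child(ren)
  node 33: 1 child(ren)
  node 46: 1 child(ren)
  node 42: 1 child(ren)
  node 35: 0 child(ren)
Matching nodes: [16, 35]
Count of leaf nodes: 2


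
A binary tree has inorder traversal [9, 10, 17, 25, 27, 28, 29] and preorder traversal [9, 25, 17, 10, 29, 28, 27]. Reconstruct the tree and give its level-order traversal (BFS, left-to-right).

Inorder:  [9, 10, 17, 25, 27, 28, 29]
Preorder: [9, 25, 17, 10, 29, 28, 27]
Algorithm: preorder visits root first, so consume preorder in order;
for each root, split the current inorder slice at that value into
left-subtree inorder and right-subtree inorder, then recurse.
Recursive splits:
  root=9; inorder splits into left=[], right=[10, 17, 25, 27, 28, 29]
  root=25; inorder splits into left=[10, 17], right=[27, 28, 29]
  root=17; inorder splits into left=[10], right=[]
  root=10; inorder splits into left=[], right=[]
  root=29; inorder splits into left=[27, 28], right=[]
  root=28; inorder splits into left=[27], right=[]
  root=27; inorder splits into left=[], right=[]
Reconstructed level-order: [9, 25, 17, 29, 10, 28, 27]


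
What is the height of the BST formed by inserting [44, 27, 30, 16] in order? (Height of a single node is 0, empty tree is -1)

Insertion order: [44, 27, 30, 16]
Tree (level-order array): [44, 27, None, 16, 30]
Compute height bottom-up (empty subtree = -1):
  height(16) = 1 + max(-1, -1) = 0
  height(30) = 1 + max(-1, -1) = 0
  height(27) = 1 + max(0, 0) = 1
  height(44) = 1 + max(1, -1) = 2
Height = 2


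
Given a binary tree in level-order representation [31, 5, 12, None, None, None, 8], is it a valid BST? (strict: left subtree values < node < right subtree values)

Level-order array: [31, 5, 12, None, None, None, 8]
Validate using subtree bounds (lo, hi): at each node, require lo < value < hi,
then recurse left with hi=value and right with lo=value.
Preorder trace (stopping at first violation):
  at node 31 with bounds (-inf, +inf): OK
  at node 5 with bounds (-inf, 31): OK
  at node 12 with bounds (31, +inf): VIOLATION
Node 12 violates its bound: not (31 < 12 < +inf).
Result: Not a valid BST


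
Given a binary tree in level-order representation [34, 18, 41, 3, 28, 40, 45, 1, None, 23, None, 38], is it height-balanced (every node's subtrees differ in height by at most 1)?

Tree (level-order array): [34, 18, 41, 3, 28, 40, 45, 1, None, 23, None, 38]
Definition: a tree is height-balanced if, at every node, |h(left) - h(right)| <= 1 (empty subtree has height -1).
Bottom-up per-node check:
  node 1: h_left=-1, h_right=-1, diff=0 [OK], height=0
  node 3: h_left=0, h_right=-1, diff=1 [OK], height=1
  node 23: h_left=-1, h_right=-1, diff=0 [OK], height=0
  node 28: h_left=0, h_right=-1, diff=1 [OK], height=1
  node 18: h_left=1, h_right=1, diff=0 [OK], height=2
  node 38: h_left=-1, h_right=-1, diff=0 [OK], height=0
  node 40: h_left=0, h_right=-1, diff=1 [OK], height=1
  node 45: h_left=-1, h_right=-1, diff=0 [OK], height=0
  node 41: h_left=1, h_right=0, diff=1 [OK], height=2
  node 34: h_left=2, h_right=2, diff=0 [OK], height=3
All nodes satisfy the balance condition.
Result: Balanced


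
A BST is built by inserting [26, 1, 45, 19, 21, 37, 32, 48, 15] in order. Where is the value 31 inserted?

Starting tree (level order): [26, 1, 45, None, 19, 37, 48, 15, 21, 32]
Insertion path: 26 -> 45 -> 37 -> 32
Result: insert 31 as left child of 32
Final tree (level order): [26, 1, 45, None, 19, 37, 48, 15, 21, 32, None, None, None, None, None, None, None, 31]


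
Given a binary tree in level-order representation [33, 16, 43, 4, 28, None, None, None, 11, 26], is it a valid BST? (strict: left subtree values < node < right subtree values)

Level-order array: [33, 16, 43, 4, 28, None, None, None, 11, 26]
Validate using subtree bounds (lo, hi): at each node, require lo < value < hi,
then recurse left with hi=value and right with lo=value.
Preorder trace (stopping at first violation):
  at node 33 with bounds (-inf, +inf): OK
  at node 16 with bounds (-inf, 33): OK
  at node 4 with bounds (-inf, 16): OK
  at node 11 with bounds (4, 16): OK
  at node 28 with bounds (16, 33): OK
  at node 26 with bounds (16, 28): OK
  at node 43 with bounds (33, +inf): OK
No violation found at any node.
Result: Valid BST


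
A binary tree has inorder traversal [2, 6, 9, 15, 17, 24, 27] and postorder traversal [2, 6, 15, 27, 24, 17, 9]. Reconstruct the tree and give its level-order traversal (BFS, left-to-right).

Inorder:   [2, 6, 9, 15, 17, 24, 27]
Postorder: [2, 6, 15, 27, 24, 17, 9]
Algorithm: postorder visits root last, so walk postorder right-to-left;
each value is the root of the current inorder slice — split it at that
value, recurse on the right subtree first, then the left.
Recursive splits:
  root=9; inorder splits into left=[2, 6], right=[15, 17, 24, 27]
  root=17; inorder splits into left=[15], right=[24, 27]
  root=24; inorder splits into left=[], right=[27]
  root=27; inorder splits into left=[], right=[]
  root=15; inorder splits into left=[], right=[]
  root=6; inorder splits into left=[2], right=[]
  root=2; inorder splits into left=[], right=[]
Reconstructed level-order: [9, 6, 17, 2, 15, 24, 27]


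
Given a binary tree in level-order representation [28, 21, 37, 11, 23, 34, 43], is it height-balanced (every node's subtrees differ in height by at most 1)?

Tree (level-order array): [28, 21, 37, 11, 23, 34, 43]
Definition: a tree is height-balanced if, at every node, |h(left) - h(right)| <= 1 (empty subtree has height -1).
Bottom-up per-node check:
  node 11: h_left=-1, h_right=-1, diff=0 [OK], height=0
  node 23: h_left=-1, h_right=-1, diff=0 [OK], height=0
  node 21: h_left=0, h_right=0, diff=0 [OK], height=1
  node 34: h_left=-1, h_right=-1, diff=0 [OK], height=0
  node 43: h_left=-1, h_right=-1, diff=0 [OK], height=0
  node 37: h_left=0, h_right=0, diff=0 [OK], height=1
  node 28: h_left=1, h_right=1, diff=0 [OK], height=2
All nodes satisfy the balance condition.
Result: Balanced


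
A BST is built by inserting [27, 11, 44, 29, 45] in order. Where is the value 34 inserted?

Starting tree (level order): [27, 11, 44, None, None, 29, 45]
Insertion path: 27 -> 44 -> 29
Result: insert 34 as right child of 29
Final tree (level order): [27, 11, 44, None, None, 29, 45, None, 34]


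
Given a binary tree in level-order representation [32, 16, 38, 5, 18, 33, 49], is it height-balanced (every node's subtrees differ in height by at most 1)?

Tree (level-order array): [32, 16, 38, 5, 18, 33, 49]
Definition: a tree is height-balanced if, at every node, |h(left) - h(right)| <= 1 (empty subtree has height -1).
Bottom-up per-node check:
  node 5: h_left=-1, h_right=-1, diff=0 [OK], height=0
  node 18: h_left=-1, h_right=-1, diff=0 [OK], height=0
  node 16: h_left=0, h_right=0, diff=0 [OK], height=1
  node 33: h_left=-1, h_right=-1, diff=0 [OK], height=0
  node 49: h_left=-1, h_right=-1, diff=0 [OK], height=0
  node 38: h_left=0, h_right=0, diff=0 [OK], height=1
  node 32: h_left=1, h_right=1, diff=0 [OK], height=2
All nodes satisfy the balance condition.
Result: Balanced


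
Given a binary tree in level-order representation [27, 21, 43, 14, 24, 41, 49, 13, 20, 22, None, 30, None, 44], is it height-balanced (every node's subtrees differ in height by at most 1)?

Tree (level-order array): [27, 21, 43, 14, 24, 41, 49, 13, 20, 22, None, 30, None, 44]
Definition: a tree is height-balanced if, at every node, |h(left) - h(right)| <= 1 (empty subtree has height -1).
Bottom-up per-node check:
  node 13: h_left=-1, h_right=-1, diff=0 [OK], height=0
  node 20: h_left=-1, h_right=-1, diff=0 [OK], height=0
  node 14: h_left=0, h_right=0, diff=0 [OK], height=1
  node 22: h_left=-1, h_right=-1, diff=0 [OK], height=0
  node 24: h_left=0, h_right=-1, diff=1 [OK], height=1
  node 21: h_left=1, h_right=1, diff=0 [OK], height=2
  node 30: h_left=-1, h_right=-1, diff=0 [OK], height=0
  node 41: h_left=0, h_right=-1, diff=1 [OK], height=1
  node 44: h_left=-1, h_right=-1, diff=0 [OK], height=0
  node 49: h_left=0, h_right=-1, diff=1 [OK], height=1
  node 43: h_left=1, h_right=1, diff=0 [OK], height=2
  node 27: h_left=2, h_right=2, diff=0 [OK], height=3
All nodes satisfy the balance condition.
Result: Balanced


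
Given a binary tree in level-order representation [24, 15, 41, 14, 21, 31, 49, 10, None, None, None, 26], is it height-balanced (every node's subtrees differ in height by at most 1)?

Tree (level-order array): [24, 15, 41, 14, 21, 31, 49, 10, None, None, None, 26]
Definition: a tree is height-balanced if, at every node, |h(left) - h(right)| <= 1 (empty subtree has height -1).
Bottom-up per-node check:
  node 10: h_left=-1, h_right=-1, diff=0 [OK], height=0
  node 14: h_left=0, h_right=-1, diff=1 [OK], height=1
  node 21: h_left=-1, h_right=-1, diff=0 [OK], height=0
  node 15: h_left=1, h_right=0, diff=1 [OK], height=2
  node 26: h_left=-1, h_right=-1, diff=0 [OK], height=0
  node 31: h_left=0, h_right=-1, diff=1 [OK], height=1
  node 49: h_left=-1, h_right=-1, diff=0 [OK], height=0
  node 41: h_left=1, h_right=0, diff=1 [OK], height=2
  node 24: h_left=2, h_right=2, diff=0 [OK], height=3
All nodes satisfy the balance condition.
Result: Balanced


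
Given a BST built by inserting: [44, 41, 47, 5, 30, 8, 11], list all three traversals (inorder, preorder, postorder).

Tree insertion order: [44, 41, 47, 5, 30, 8, 11]
Tree (level-order array): [44, 41, 47, 5, None, None, None, None, 30, 8, None, None, 11]
Inorder (L, root, R): [5, 8, 11, 30, 41, 44, 47]
Preorder (root, L, R): [44, 41, 5, 30, 8, 11, 47]
Postorder (L, R, root): [11, 8, 30, 5, 41, 47, 44]


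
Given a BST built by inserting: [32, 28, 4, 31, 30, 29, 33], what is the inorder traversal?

Tree insertion order: [32, 28, 4, 31, 30, 29, 33]
Tree (level-order array): [32, 28, 33, 4, 31, None, None, None, None, 30, None, 29]
Inorder traversal: [4, 28, 29, 30, 31, 32, 33]


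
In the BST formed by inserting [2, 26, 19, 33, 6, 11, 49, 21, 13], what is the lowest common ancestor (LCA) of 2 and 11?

Tree insertion order: [2, 26, 19, 33, 6, 11, 49, 21, 13]
Tree (level-order array): [2, None, 26, 19, 33, 6, 21, None, 49, None, 11, None, None, None, None, None, 13]
In a BST, the LCA of p=2, q=11 is the first node v on the
root-to-leaf path with p <= v <= q (go left if both < v, right if both > v).
Walk from root:
  at 2: 2 <= 2 <= 11, this is the LCA
LCA = 2


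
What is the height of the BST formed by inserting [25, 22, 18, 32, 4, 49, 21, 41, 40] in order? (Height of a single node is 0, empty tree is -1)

Insertion order: [25, 22, 18, 32, 4, 49, 21, 41, 40]
Tree (level-order array): [25, 22, 32, 18, None, None, 49, 4, 21, 41, None, None, None, None, None, 40]
Compute height bottom-up (empty subtree = -1):
  height(4) = 1 + max(-1, -1) = 0
  height(21) = 1 + max(-1, -1) = 0
  height(18) = 1 + max(0, 0) = 1
  height(22) = 1 + max(1, -1) = 2
  height(40) = 1 + max(-1, -1) = 0
  height(41) = 1 + max(0, -1) = 1
  height(49) = 1 + max(1, -1) = 2
  height(32) = 1 + max(-1, 2) = 3
  height(25) = 1 + max(2, 3) = 4
Height = 4


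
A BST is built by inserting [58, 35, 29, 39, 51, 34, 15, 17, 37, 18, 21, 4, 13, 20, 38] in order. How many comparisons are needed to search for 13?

Search path for 13: 58 -> 35 -> 29 -> 15 -> 4 -> 13
Found: True
Comparisons: 6


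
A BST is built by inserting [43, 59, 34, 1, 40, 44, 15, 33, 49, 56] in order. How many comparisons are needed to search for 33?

Search path for 33: 43 -> 34 -> 1 -> 15 -> 33
Found: True
Comparisons: 5


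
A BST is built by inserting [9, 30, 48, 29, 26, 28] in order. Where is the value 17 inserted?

Starting tree (level order): [9, None, 30, 29, 48, 26, None, None, None, None, 28]
Insertion path: 9 -> 30 -> 29 -> 26
Result: insert 17 as left child of 26
Final tree (level order): [9, None, 30, 29, 48, 26, None, None, None, 17, 28]


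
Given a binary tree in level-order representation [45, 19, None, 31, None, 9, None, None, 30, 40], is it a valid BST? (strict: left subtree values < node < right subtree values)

Level-order array: [45, 19, None, 31, None, 9, None, None, 30, 40]
Validate using subtree bounds (lo, hi): at each node, require lo < value < hi,
then recurse left with hi=value and right with lo=value.
Preorder trace (stopping at first violation):
  at node 45 with bounds (-inf, +inf): OK
  at node 19 with bounds (-inf, 45): OK
  at node 31 with bounds (-inf, 19): VIOLATION
Node 31 violates its bound: not (-inf < 31 < 19).
Result: Not a valid BST


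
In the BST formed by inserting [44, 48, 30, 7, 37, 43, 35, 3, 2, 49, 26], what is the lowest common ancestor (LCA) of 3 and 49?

Tree insertion order: [44, 48, 30, 7, 37, 43, 35, 3, 2, 49, 26]
Tree (level-order array): [44, 30, 48, 7, 37, None, 49, 3, 26, 35, 43, None, None, 2]
In a BST, the LCA of p=3, q=49 is the first node v on the
root-to-leaf path with p <= v <= q (go left if both < v, right if both > v).
Walk from root:
  at 44: 3 <= 44 <= 49, this is the LCA
LCA = 44


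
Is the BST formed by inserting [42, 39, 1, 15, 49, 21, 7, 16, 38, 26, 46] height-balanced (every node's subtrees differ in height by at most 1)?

Tree (level-order array): [42, 39, 49, 1, None, 46, None, None, 15, None, None, 7, 21, None, None, 16, 38, None, None, 26]
Definition: a tree is height-balanced if, at every node, |h(left) - h(right)| <= 1 (empty subtree has height -1).
Bottom-up per-node check:
  node 7: h_left=-1, h_right=-1, diff=0 [OK], height=0
  node 16: h_left=-1, h_right=-1, diff=0 [OK], height=0
  node 26: h_left=-1, h_right=-1, diff=0 [OK], height=0
  node 38: h_left=0, h_right=-1, diff=1 [OK], height=1
  node 21: h_left=0, h_right=1, diff=1 [OK], height=2
  node 15: h_left=0, h_right=2, diff=2 [FAIL (|0-2|=2 > 1)], height=3
  node 1: h_left=-1, h_right=3, diff=4 [FAIL (|-1-3|=4 > 1)], height=4
  node 39: h_left=4, h_right=-1, diff=5 [FAIL (|4--1|=5 > 1)], height=5
  node 46: h_left=-1, h_right=-1, diff=0 [OK], height=0
  node 49: h_left=0, h_right=-1, diff=1 [OK], height=1
  node 42: h_left=5, h_right=1, diff=4 [FAIL (|5-1|=4 > 1)], height=6
Node 15 violates the condition: |0 - 2| = 2 > 1.
Result: Not balanced


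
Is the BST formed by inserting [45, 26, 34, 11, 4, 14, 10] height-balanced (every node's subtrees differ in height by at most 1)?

Tree (level-order array): [45, 26, None, 11, 34, 4, 14, None, None, None, 10]
Definition: a tree is height-balanced if, at every node, |h(left) - h(right)| <= 1 (empty subtree has height -1).
Bottom-up per-node check:
  node 10: h_left=-1, h_right=-1, diff=0 [OK], height=0
  node 4: h_left=-1, h_right=0, diff=1 [OK], height=1
  node 14: h_left=-1, h_right=-1, diff=0 [OK], height=0
  node 11: h_left=1, h_right=0, diff=1 [OK], height=2
  node 34: h_left=-1, h_right=-1, diff=0 [OK], height=0
  node 26: h_left=2, h_right=0, diff=2 [FAIL (|2-0|=2 > 1)], height=3
  node 45: h_left=3, h_right=-1, diff=4 [FAIL (|3--1|=4 > 1)], height=4
Node 26 violates the condition: |2 - 0| = 2 > 1.
Result: Not balanced


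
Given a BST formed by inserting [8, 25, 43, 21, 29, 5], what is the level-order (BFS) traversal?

Tree insertion order: [8, 25, 43, 21, 29, 5]
Tree (level-order array): [8, 5, 25, None, None, 21, 43, None, None, 29]
BFS from the root, enqueuing left then right child of each popped node:
  queue [8] -> pop 8, enqueue [5, 25], visited so far: [8]
  queue [5, 25] -> pop 5, enqueue [none], visited so far: [8, 5]
  queue [25] -> pop 25, enqueue [21, 43], visited so far: [8, 5, 25]
  queue [21, 43] -> pop 21, enqueue [none], visited so far: [8, 5, 25, 21]
  queue [43] -> pop 43, enqueue [29], visited so far: [8, 5, 25, 21, 43]
  queue [29] -> pop 29, enqueue [none], visited so far: [8, 5, 25, 21, 43, 29]
Result: [8, 5, 25, 21, 43, 29]


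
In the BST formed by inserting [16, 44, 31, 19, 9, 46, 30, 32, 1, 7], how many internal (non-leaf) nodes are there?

Tree built from: [16, 44, 31, 19, 9, 46, 30, 32, 1, 7]
Tree (level-order array): [16, 9, 44, 1, None, 31, 46, None, 7, 19, 32, None, None, None, None, None, 30]
Rule: An internal node has at least one child.
Per-node child counts:
  node 16: 2 child(ren)
  node 9: 1 child(ren)
  node 1: 1 child(ren)
  node 7: 0 child(ren)
  node 44: 2 child(ren)
  node 31: 2 child(ren)
  node 19: 1 child(ren)
  node 30: 0 child(ren)
  node 32: 0 child(ren)
  node 46: 0 child(ren)
Matching nodes: [16, 9, 1, 44, 31, 19]
Count of internal (non-leaf) nodes: 6


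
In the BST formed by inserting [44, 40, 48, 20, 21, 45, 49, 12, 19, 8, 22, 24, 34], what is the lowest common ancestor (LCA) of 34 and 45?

Tree insertion order: [44, 40, 48, 20, 21, 45, 49, 12, 19, 8, 22, 24, 34]
Tree (level-order array): [44, 40, 48, 20, None, 45, 49, 12, 21, None, None, None, None, 8, 19, None, 22, None, None, None, None, None, 24, None, 34]
In a BST, the LCA of p=34, q=45 is the first node v on the
root-to-leaf path with p <= v <= q (go left if both < v, right if both > v).
Walk from root:
  at 44: 34 <= 44 <= 45, this is the LCA
LCA = 44


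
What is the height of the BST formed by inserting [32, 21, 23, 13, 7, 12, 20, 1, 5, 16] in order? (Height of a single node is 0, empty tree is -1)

Insertion order: [32, 21, 23, 13, 7, 12, 20, 1, 5, 16]
Tree (level-order array): [32, 21, None, 13, 23, 7, 20, None, None, 1, 12, 16, None, None, 5]
Compute height bottom-up (empty subtree = -1):
  height(5) = 1 + max(-1, -1) = 0
  height(1) = 1 + max(-1, 0) = 1
  height(12) = 1 + max(-1, -1) = 0
  height(7) = 1 + max(1, 0) = 2
  height(16) = 1 + max(-1, -1) = 0
  height(20) = 1 + max(0, -1) = 1
  height(13) = 1 + max(2, 1) = 3
  height(23) = 1 + max(-1, -1) = 0
  height(21) = 1 + max(3, 0) = 4
  height(32) = 1 + max(4, -1) = 5
Height = 5


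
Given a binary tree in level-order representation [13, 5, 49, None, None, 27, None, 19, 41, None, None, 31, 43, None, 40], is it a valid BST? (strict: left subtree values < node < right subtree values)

Level-order array: [13, 5, 49, None, None, 27, None, 19, 41, None, None, 31, 43, None, 40]
Validate using subtree bounds (lo, hi): at each node, require lo < value < hi,
then recurse left with hi=value and right with lo=value.
Preorder trace (stopping at first violation):
  at node 13 with bounds (-inf, +inf): OK
  at node 5 with bounds (-inf, 13): OK
  at node 49 with bounds (13, +inf): OK
  at node 27 with bounds (13, 49): OK
  at node 19 with bounds (13, 27): OK
  at node 41 with bounds (27, 49): OK
  at node 31 with bounds (27, 41): OK
  at node 40 with bounds (31, 41): OK
  at node 43 with bounds (41, 49): OK
No violation found at any node.
Result: Valid BST


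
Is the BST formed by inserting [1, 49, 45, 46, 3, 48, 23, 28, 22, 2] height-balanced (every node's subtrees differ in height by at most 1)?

Tree (level-order array): [1, None, 49, 45, None, 3, 46, 2, 23, None, 48, None, None, 22, 28]
Definition: a tree is height-balanced if, at every node, |h(left) - h(right)| <= 1 (empty subtree has height -1).
Bottom-up per-node check:
  node 2: h_left=-1, h_right=-1, diff=0 [OK], height=0
  node 22: h_left=-1, h_right=-1, diff=0 [OK], height=0
  node 28: h_left=-1, h_right=-1, diff=0 [OK], height=0
  node 23: h_left=0, h_right=0, diff=0 [OK], height=1
  node 3: h_left=0, h_right=1, diff=1 [OK], height=2
  node 48: h_left=-1, h_right=-1, diff=0 [OK], height=0
  node 46: h_left=-1, h_right=0, diff=1 [OK], height=1
  node 45: h_left=2, h_right=1, diff=1 [OK], height=3
  node 49: h_left=3, h_right=-1, diff=4 [FAIL (|3--1|=4 > 1)], height=4
  node 1: h_left=-1, h_right=4, diff=5 [FAIL (|-1-4|=5 > 1)], height=5
Node 49 violates the condition: |3 - -1| = 4 > 1.
Result: Not balanced


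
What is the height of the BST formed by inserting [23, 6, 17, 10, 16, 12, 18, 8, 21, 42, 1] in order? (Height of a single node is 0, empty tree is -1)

Insertion order: [23, 6, 17, 10, 16, 12, 18, 8, 21, 42, 1]
Tree (level-order array): [23, 6, 42, 1, 17, None, None, None, None, 10, 18, 8, 16, None, 21, None, None, 12]
Compute height bottom-up (empty subtree = -1):
  height(1) = 1 + max(-1, -1) = 0
  height(8) = 1 + max(-1, -1) = 0
  height(12) = 1 + max(-1, -1) = 0
  height(16) = 1 + max(0, -1) = 1
  height(10) = 1 + max(0, 1) = 2
  height(21) = 1 + max(-1, -1) = 0
  height(18) = 1 + max(-1, 0) = 1
  height(17) = 1 + max(2, 1) = 3
  height(6) = 1 + max(0, 3) = 4
  height(42) = 1 + max(-1, -1) = 0
  height(23) = 1 + max(4, 0) = 5
Height = 5


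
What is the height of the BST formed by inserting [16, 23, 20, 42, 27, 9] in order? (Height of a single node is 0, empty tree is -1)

Insertion order: [16, 23, 20, 42, 27, 9]
Tree (level-order array): [16, 9, 23, None, None, 20, 42, None, None, 27]
Compute height bottom-up (empty subtree = -1):
  height(9) = 1 + max(-1, -1) = 0
  height(20) = 1 + max(-1, -1) = 0
  height(27) = 1 + max(-1, -1) = 0
  height(42) = 1 + max(0, -1) = 1
  height(23) = 1 + max(0, 1) = 2
  height(16) = 1 + max(0, 2) = 3
Height = 3


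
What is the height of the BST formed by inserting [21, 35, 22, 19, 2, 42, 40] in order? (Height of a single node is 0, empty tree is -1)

Insertion order: [21, 35, 22, 19, 2, 42, 40]
Tree (level-order array): [21, 19, 35, 2, None, 22, 42, None, None, None, None, 40]
Compute height bottom-up (empty subtree = -1):
  height(2) = 1 + max(-1, -1) = 0
  height(19) = 1 + max(0, -1) = 1
  height(22) = 1 + max(-1, -1) = 0
  height(40) = 1 + max(-1, -1) = 0
  height(42) = 1 + max(0, -1) = 1
  height(35) = 1 + max(0, 1) = 2
  height(21) = 1 + max(1, 2) = 3
Height = 3


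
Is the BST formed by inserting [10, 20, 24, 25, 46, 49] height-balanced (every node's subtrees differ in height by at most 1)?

Tree (level-order array): [10, None, 20, None, 24, None, 25, None, 46, None, 49]
Definition: a tree is height-balanced if, at every node, |h(left) - h(right)| <= 1 (empty subtree has height -1).
Bottom-up per-node check:
  node 49: h_left=-1, h_right=-1, diff=0 [OK], height=0
  node 46: h_left=-1, h_right=0, diff=1 [OK], height=1
  node 25: h_left=-1, h_right=1, diff=2 [FAIL (|-1-1|=2 > 1)], height=2
  node 24: h_left=-1, h_right=2, diff=3 [FAIL (|-1-2|=3 > 1)], height=3
  node 20: h_left=-1, h_right=3, diff=4 [FAIL (|-1-3|=4 > 1)], height=4
  node 10: h_left=-1, h_right=4, diff=5 [FAIL (|-1-4|=5 > 1)], height=5
Node 25 violates the condition: |-1 - 1| = 2 > 1.
Result: Not balanced


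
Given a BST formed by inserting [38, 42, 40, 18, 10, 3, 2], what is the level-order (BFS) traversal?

Tree insertion order: [38, 42, 40, 18, 10, 3, 2]
Tree (level-order array): [38, 18, 42, 10, None, 40, None, 3, None, None, None, 2]
BFS from the root, enqueuing left then right child of each popped node:
  queue [38] -> pop 38, enqueue [18, 42], visited so far: [38]
  queue [18, 42] -> pop 18, enqueue [10], visited so far: [38, 18]
  queue [42, 10] -> pop 42, enqueue [40], visited so far: [38, 18, 42]
  queue [10, 40] -> pop 10, enqueue [3], visited so far: [38, 18, 42, 10]
  queue [40, 3] -> pop 40, enqueue [none], visited so far: [38, 18, 42, 10, 40]
  queue [3] -> pop 3, enqueue [2], visited so far: [38, 18, 42, 10, 40, 3]
  queue [2] -> pop 2, enqueue [none], visited so far: [38, 18, 42, 10, 40, 3, 2]
Result: [38, 18, 42, 10, 40, 3, 2]


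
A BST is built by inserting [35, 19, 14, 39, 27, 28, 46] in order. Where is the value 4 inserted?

Starting tree (level order): [35, 19, 39, 14, 27, None, 46, None, None, None, 28]
Insertion path: 35 -> 19 -> 14
Result: insert 4 as left child of 14
Final tree (level order): [35, 19, 39, 14, 27, None, 46, 4, None, None, 28]


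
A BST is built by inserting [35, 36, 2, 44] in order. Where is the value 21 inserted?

Starting tree (level order): [35, 2, 36, None, None, None, 44]
Insertion path: 35 -> 2
Result: insert 21 as right child of 2
Final tree (level order): [35, 2, 36, None, 21, None, 44]


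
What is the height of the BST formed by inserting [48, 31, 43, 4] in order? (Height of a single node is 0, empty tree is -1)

Insertion order: [48, 31, 43, 4]
Tree (level-order array): [48, 31, None, 4, 43]
Compute height bottom-up (empty subtree = -1):
  height(4) = 1 + max(-1, -1) = 0
  height(43) = 1 + max(-1, -1) = 0
  height(31) = 1 + max(0, 0) = 1
  height(48) = 1 + max(1, -1) = 2
Height = 2


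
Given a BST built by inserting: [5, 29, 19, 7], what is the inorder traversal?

Tree insertion order: [5, 29, 19, 7]
Tree (level-order array): [5, None, 29, 19, None, 7]
Inorder traversal: [5, 7, 19, 29]


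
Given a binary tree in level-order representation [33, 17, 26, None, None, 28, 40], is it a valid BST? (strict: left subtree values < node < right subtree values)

Level-order array: [33, 17, 26, None, None, 28, 40]
Validate using subtree bounds (lo, hi): at each node, require lo < value < hi,
then recurse left with hi=value and right with lo=value.
Preorder trace (stopping at first violation):
  at node 33 with bounds (-inf, +inf): OK
  at node 17 with bounds (-inf, 33): OK
  at node 26 with bounds (33, +inf): VIOLATION
Node 26 violates its bound: not (33 < 26 < +inf).
Result: Not a valid BST


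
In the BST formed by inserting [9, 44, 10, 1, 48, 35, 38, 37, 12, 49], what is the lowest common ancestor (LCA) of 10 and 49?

Tree insertion order: [9, 44, 10, 1, 48, 35, 38, 37, 12, 49]
Tree (level-order array): [9, 1, 44, None, None, 10, 48, None, 35, None, 49, 12, 38, None, None, None, None, 37]
In a BST, the LCA of p=10, q=49 is the first node v on the
root-to-leaf path with p <= v <= q (go left if both < v, right if both > v).
Walk from root:
  at 9: both 10 and 49 > 9, go right
  at 44: 10 <= 44 <= 49, this is the LCA
LCA = 44


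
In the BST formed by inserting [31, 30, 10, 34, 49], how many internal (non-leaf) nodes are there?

Tree built from: [31, 30, 10, 34, 49]
Tree (level-order array): [31, 30, 34, 10, None, None, 49]
Rule: An internal node has at least one child.
Per-node child counts:
  node 31: 2 child(ren)
  node 30: 1 child(ren)
  node 10: 0 child(ren)
  node 34: 1 child(ren)
  node 49: 0 child(ren)
Matching nodes: [31, 30, 34]
Count of internal (non-leaf) nodes: 3


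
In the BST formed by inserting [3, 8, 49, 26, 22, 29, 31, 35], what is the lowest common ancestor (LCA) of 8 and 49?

Tree insertion order: [3, 8, 49, 26, 22, 29, 31, 35]
Tree (level-order array): [3, None, 8, None, 49, 26, None, 22, 29, None, None, None, 31, None, 35]
In a BST, the LCA of p=8, q=49 is the first node v on the
root-to-leaf path with p <= v <= q (go left if both < v, right if both > v).
Walk from root:
  at 3: both 8 and 49 > 3, go right
  at 8: 8 <= 8 <= 49, this is the LCA
LCA = 8


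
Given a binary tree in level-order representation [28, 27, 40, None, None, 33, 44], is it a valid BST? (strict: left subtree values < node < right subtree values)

Level-order array: [28, 27, 40, None, None, 33, 44]
Validate using subtree bounds (lo, hi): at each node, require lo < value < hi,
then recurse left with hi=value and right with lo=value.
Preorder trace (stopping at first violation):
  at node 28 with bounds (-inf, +inf): OK
  at node 27 with bounds (-inf, 28): OK
  at node 40 with bounds (28, +inf): OK
  at node 33 with bounds (28, 40): OK
  at node 44 with bounds (40, +inf): OK
No violation found at any node.
Result: Valid BST
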